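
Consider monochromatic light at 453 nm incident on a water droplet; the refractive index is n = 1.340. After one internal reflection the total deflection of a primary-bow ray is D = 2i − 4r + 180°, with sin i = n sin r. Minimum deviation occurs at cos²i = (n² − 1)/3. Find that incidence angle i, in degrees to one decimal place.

59.0°

cos²i = (1.340² − 1)/3 = (1.79560 − 1)/3 = 0.26520.
cos i = 0.51498, so i = 59.004°.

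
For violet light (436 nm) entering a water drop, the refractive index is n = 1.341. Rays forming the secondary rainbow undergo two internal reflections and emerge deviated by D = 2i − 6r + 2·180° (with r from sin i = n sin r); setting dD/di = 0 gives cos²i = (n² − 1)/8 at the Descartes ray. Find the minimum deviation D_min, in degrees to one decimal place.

cos²i = (1.79828 − 1)/8 = 0.09979; i = arccos(0.31589) = 71.586°.
sin r = sin 71.586°/1.341 = 0.70753; r = 45.034°.
D_min = 2·71.586° − 6·45.034° + 360° = 232.966°.

233.0°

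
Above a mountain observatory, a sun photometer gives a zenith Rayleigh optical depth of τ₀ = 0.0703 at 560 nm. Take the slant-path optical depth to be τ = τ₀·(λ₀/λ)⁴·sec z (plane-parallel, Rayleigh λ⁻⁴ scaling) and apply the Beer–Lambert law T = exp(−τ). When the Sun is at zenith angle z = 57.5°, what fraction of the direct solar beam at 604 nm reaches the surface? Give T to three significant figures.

0.908

sec 57.5° = 1.8612.
τ = 0.0703 × (560/604)⁴ × 1.8612 = 0.0703 × 0.7389 × 1.8612 = 0.0967.
T = exp(−0.0967) = 0.9078.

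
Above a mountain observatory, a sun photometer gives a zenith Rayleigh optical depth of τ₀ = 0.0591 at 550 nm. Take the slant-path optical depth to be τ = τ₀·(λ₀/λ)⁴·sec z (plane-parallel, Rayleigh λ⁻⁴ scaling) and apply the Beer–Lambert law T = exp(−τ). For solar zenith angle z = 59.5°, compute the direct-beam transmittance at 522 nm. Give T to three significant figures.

0.866

sec 59.5° = 1.9703.
τ = 0.0591 × (550/522)⁴ × 1.9703 = 0.0591 × 1.2324 × 1.9703 = 0.1435.
T = exp(−0.1435) = 0.8663.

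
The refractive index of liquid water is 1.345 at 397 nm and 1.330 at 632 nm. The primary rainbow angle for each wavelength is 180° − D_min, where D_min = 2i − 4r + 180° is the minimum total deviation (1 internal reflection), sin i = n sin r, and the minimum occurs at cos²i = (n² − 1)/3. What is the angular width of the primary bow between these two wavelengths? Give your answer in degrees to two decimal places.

2.15°

At 397 nm (n = 1.345): cos²i = 0.26967 → i = 58.715°, r = 39.448°, D_min = 139.635°, rainbow angle = 40.365°.
At 632 nm (n = 1.330): cos²i = 0.25630 → i = 59.585°, r = 40.422°, D_min = 137.484°, rainbow angle = 42.516°.
Angular width = |40.365° − 42.516°| = 2.152°.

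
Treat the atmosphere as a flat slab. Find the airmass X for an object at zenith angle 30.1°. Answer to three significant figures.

X = sec z = 1/cos 30.1° = 1/0.8652 = 1.1559.

1.16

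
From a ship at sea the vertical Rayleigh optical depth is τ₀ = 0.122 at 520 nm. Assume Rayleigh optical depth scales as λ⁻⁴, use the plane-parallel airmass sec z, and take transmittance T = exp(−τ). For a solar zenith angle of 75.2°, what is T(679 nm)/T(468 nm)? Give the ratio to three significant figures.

Airmass: sec 75.2° = 3.9147.
τ(679 nm) = 0.122 × (520/679)⁴ × 3.9147 = 0.122 × 0.3440 × 3.9147 = 0.1643.
τ(468 nm) = 0.122 × (520/468)⁴ × 3.9147 = 0.122 × 1.5242 × 3.9147 = 0.7279.
T(679)/T(468) = exp(τ_B − τ_A) = exp(0.5636) = 1.7571.

1.76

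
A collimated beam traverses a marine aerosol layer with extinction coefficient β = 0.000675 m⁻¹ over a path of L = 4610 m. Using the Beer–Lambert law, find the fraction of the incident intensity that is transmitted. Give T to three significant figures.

0.0445

τ = β·L = 0.000675 × 4610 = 3.1118.
T = exp(−3.1118) = 0.0445.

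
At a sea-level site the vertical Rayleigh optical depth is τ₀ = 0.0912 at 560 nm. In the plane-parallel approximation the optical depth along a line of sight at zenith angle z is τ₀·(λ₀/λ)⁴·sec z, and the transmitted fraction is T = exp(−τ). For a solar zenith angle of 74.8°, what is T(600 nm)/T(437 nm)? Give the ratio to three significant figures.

Airmass: sec 74.8° = 3.8140.
τ(600 nm) = 0.0912 × (560/600)⁴ × 3.8140 = 0.0912 × 0.7588 × 3.8140 = 0.2640.
τ(437 nm) = 0.0912 × (560/437)⁴ × 3.8140 = 0.0912 × 2.6967 × 3.8140 = 0.9380.
T(600)/T(437) = exp(τ_B − τ_A) = exp(0.6741) = 1.9622.

1.96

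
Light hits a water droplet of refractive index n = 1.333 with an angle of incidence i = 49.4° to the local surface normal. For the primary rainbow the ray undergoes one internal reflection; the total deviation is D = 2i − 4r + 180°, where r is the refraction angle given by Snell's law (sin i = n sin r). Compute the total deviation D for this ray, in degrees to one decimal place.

sin r = sin 49.4° / 1.333 = 0.7593/1.333 = 0.5696; r = 34.72°.
D = 2·49.4° − 4·34.72° + 180° = 98.80° − 138.89° + 180° = 139.91°.

139.9°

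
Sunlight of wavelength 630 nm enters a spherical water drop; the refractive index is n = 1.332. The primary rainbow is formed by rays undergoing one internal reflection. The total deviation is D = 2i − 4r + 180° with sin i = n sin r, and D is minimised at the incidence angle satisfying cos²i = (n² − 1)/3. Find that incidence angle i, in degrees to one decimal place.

59.5°

cos²i = (1.332² − 1)/3 = (1.77422 − 1)/3 = 0.25807.
cos i = 0.50801, so i = 59.469°.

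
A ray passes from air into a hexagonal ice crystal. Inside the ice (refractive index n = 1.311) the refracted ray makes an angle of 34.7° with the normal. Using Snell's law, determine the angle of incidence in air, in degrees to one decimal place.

Snell: sin θ_i = n · sin θ_r = 1.311 × sin 34.7° = 1.311 × 0.5693 = 0.7463.
θ_i = arcsin(0.7463) = 48.27°.

48.3°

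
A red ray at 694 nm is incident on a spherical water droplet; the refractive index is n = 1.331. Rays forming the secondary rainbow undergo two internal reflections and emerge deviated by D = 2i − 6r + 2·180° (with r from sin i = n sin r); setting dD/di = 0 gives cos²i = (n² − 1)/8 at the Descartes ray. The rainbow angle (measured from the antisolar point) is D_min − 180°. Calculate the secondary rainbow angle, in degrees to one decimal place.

cos²i = (1.77156 − 1)/8 = 0.09645; i = arccos(0.31056) = 71.907°.
sin r = sin 71.907°/1.331 = 0.71417; r = 45.575°.
D_min = 2·71.907° − 6·45.575° + 360° = 230.365°.
Rainbow angle = D_min − 180° = 50.365°.

50.4°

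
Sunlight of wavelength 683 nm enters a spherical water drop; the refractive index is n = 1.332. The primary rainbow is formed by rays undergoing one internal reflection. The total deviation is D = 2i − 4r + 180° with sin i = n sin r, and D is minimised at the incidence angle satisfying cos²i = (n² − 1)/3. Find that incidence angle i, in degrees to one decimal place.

cos²i = (1.332² − 1)/3 = (1.77422 − 1)/3 = 0.25807.
cos i = 0.50801, so i = 59.469°.

59.5°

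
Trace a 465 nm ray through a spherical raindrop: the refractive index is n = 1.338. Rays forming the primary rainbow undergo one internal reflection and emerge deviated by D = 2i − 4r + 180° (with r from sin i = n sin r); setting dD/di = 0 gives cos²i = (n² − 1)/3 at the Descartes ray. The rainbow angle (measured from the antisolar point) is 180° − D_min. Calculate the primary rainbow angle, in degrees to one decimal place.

cos²i = (1.79024 − 1)/3 = 0.26341; i = arccos(0.51324) = 59.120°.
sin r = sin 59.120°/1.338 = 0.64144; r = 39.899°.
D_min = 2·59.120° − 4·39.899° + 180° = 138.643°.
Rainbow angle = 180° − D_min = 41.357°.

41.4°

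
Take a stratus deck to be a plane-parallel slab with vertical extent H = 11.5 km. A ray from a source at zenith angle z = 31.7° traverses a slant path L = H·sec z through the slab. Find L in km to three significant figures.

13.5 km

sec z = 1/cos 31.7° = 1.1753.
L = 11.5 × 1.1753 = 13.517 km.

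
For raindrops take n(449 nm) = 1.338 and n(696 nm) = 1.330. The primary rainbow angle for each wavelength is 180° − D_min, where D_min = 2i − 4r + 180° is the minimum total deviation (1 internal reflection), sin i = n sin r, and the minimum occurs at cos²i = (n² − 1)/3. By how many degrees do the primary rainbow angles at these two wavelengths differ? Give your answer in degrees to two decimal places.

1.16°

At 449 nm (n = 1.338): cos²i = 0.26341 → i = 59.120°, r = 39.899°, D_min = 138.643°, rainbow angle = 41.357°.
At 696 nm (n = 1.330): cos²i = 0.25630 → i = 59.585°, r = 40.422°, D_min = 137.484°, rainbow angle = 42.516°.
Angular width = |41.357° − 42.516°| = 1.160°.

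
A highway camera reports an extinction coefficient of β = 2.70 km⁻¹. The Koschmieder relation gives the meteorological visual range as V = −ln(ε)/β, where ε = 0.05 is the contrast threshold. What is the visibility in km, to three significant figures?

V = −ln(0.05) / 2.70 = 2.996 / 2.70 = 1.1095 km.

1.11 km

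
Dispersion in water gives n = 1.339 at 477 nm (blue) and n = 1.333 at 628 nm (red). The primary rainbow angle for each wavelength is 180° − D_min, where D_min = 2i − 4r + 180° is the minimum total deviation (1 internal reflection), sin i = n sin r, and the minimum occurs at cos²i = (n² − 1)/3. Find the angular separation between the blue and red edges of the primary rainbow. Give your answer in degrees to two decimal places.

0.86°

At 477 nm (n = 1.339): cos²i = 0.26431 → i = 59.062°, r = 39.834°, D_min = 138.786°, rainbow angle = 41.214°.
At 628 nm (n = 1.333): cos²i = 0.25896 → i = 59.410°, r = 40.225°, D_min = 137.922°, rainbow angle = 42.078°.
Angular width = |41.214° − 42.078°| = 0.865°.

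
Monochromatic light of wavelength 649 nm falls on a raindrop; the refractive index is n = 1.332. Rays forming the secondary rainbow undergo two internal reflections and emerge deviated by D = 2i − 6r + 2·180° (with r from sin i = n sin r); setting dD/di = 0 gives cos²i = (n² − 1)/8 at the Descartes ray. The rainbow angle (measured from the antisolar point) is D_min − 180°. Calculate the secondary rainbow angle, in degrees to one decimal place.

50.6°

cos²i = (1.77422 − 1)/8 = 0.09678; i = arccos(0.31109) = 71.875°.
sin r = sin 71.875°/1.332 = 0.71350; r = 45.520°.
D_min = 2·71.875° − 6·45.520° + 360° = 230.628°.
Rainbow angle = D_min − 180° = 50.628°.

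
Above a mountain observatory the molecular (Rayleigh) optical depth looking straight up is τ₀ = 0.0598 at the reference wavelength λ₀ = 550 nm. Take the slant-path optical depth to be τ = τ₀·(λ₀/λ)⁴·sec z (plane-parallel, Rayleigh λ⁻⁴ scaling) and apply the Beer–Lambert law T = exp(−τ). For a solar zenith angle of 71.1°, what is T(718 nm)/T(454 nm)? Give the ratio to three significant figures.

1.40

Airmass: sec 71.1° = 3.0872.
τ(718 nm) = 0.0598 × (550/718)⁴ × 3.0872 = 0.0598 × 0.3443 × 3.0872 = 0.0636.
τ(454 nm) = 0.0598 × (550/454)⁴ × 3.0872 = 0.0598 × 2.1539 × 3.0872 = 0.3976.
T(718)/T(454) = exp(τ_B − τ_A) = exp(0.3341) = 1.3967.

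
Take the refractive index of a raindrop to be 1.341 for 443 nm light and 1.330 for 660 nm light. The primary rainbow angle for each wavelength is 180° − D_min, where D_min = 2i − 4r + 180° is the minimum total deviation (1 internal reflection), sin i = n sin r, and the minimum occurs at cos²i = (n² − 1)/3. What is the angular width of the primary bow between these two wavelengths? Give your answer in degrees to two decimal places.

At 443 nm (n = 1.341): cos²i = 0.26609 → i = 58.946°, r = 39.705°, D_min = 139.071°, rainbow angle = 40.929°.
At 660 nm (n = 1.330): cos²i = 0.25630 → i = 59.585°, r = 40.422°, D_min = 137.484°, rainbow angle = 42.516°.
Angular width = |40.929° − 42.516°| = 1.588°.

1.59°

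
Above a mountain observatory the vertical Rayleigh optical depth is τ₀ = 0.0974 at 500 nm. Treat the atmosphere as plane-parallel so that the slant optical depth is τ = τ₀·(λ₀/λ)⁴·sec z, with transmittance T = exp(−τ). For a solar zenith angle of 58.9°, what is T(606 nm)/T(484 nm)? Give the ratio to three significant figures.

1.14

Airmass: sec 58.9° = 1.9360.
τ(606 nm) = 0.0974 × (500/606)⁴ × 1.9360 = 0.0974 × 0.4634 × 1.9360 = 0.0874.
τ(484 nm) = 0.0974 × (500/484)⁴ × 1.9360 = 0.0974 × 1.1389 × 1.9360 = 0.2148.
T(606)/T(484) = exp(τ_B − τ_A) = exp(0.1274) = 1.1358.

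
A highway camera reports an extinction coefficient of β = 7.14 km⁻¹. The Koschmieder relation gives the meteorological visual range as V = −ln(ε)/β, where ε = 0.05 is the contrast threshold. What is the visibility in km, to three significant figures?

V = −ln(0.05) / 7.14 = 2.996 / 7.14 = 0.4196 km.

0.420 km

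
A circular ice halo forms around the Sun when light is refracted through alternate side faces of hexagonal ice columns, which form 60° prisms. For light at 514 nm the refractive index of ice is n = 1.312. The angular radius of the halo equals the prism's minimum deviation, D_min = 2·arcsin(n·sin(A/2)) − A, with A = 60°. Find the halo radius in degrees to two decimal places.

21.99°

n·sin(A/2) = 1.312 × sin 30° = 1.312 × 0.5000 = 0.6560.
D_min = 2·arcsin(0.6560) − 60° = 2 × 40.996° − 60° = 21.991°.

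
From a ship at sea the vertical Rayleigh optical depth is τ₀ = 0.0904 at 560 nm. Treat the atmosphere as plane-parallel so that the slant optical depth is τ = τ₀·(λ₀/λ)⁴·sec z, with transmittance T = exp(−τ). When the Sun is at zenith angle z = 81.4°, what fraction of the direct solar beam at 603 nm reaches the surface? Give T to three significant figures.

0.638

sec 81.4° = 6.6874.
τ = 0.0904 × (560/603)⁴ × 6.6874 = 0.0904 × 0.7438 × 6.6874 = 0.4497.
T = exp(−0.4497) = 0.6378.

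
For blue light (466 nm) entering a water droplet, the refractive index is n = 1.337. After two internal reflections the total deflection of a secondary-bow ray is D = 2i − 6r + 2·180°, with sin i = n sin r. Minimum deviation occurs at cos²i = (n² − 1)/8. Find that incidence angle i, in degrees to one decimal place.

cos²i = (1.337² − 1)/8 = (1.78757 − 1)/8 = 0.09845.
cos i = 0.31376, so i = 71.714°.

71.7°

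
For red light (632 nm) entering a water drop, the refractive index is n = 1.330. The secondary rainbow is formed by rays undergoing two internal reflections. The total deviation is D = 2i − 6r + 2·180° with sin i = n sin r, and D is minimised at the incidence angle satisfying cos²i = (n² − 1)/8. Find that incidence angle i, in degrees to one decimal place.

cos²i = (1.330² − 1)/8 = (1.76890 − 1)/8 = 0.09611.
cos i = 0.31002, so i = 71.940°.

71.9°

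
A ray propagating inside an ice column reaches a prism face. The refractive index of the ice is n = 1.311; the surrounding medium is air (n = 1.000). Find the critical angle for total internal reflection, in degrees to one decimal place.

sin θ_c = n_air / n = 1.000 / 1.311 = 0.7628.
θ_c = arcsin(0.7628) = 49.71°.

49.7°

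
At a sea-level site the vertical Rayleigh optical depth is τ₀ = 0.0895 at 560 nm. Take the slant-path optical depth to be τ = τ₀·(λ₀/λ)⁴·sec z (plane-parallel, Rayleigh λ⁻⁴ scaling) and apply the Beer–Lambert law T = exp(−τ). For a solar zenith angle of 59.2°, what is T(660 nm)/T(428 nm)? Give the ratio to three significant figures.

1.52

Airmass: sec 59.2° = 1.9530.
τ(660 nm) = 0.0895 × (560/660)⁴ × 1.9530 = 0.0895 × 0.5183 × 1.9530 = 0.0906.
τ(428 nm) = 0.0895 × (560/428)⁴ × 1.9530 = 0.0895 × 2.9307 × 1.9530 = 0.5123.
T(660)/T(428) = exp(τ_B − τ_A) = exp(0.4217) = 1.5245.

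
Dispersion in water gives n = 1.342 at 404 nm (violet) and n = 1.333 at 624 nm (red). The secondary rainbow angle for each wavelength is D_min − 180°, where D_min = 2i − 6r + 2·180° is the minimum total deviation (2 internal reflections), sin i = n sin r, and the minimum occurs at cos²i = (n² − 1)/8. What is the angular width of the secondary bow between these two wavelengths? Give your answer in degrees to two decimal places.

At 404 nm (n = 1.342): cos²i = 0.10012 → i = 71.554°, r = 44.981°, D_min = 233.222°, rainbow angle = 53.222°.
At 624 nm (n = 1.333): cos²i = 0.09711 → i = 71.843°, r = 45.466°, D_min = 230.891°, rainbow angle = 50.891°.
Angular width = |53.222° − 50.891°| = 2.331°.

2.33°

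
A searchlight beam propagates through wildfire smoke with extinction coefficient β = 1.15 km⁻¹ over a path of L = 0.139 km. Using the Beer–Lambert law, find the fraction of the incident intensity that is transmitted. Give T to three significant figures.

0.852

τ = β·L = 1.15 × 0.139 = 0.1598.
T = exp(−0.1598) = 0.8523.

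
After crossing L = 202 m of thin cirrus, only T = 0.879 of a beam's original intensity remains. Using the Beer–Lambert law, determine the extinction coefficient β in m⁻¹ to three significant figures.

0.000638 m⁻¹

Beer–Lambert: T = exp(−βL) ⇒ β = −ln(T)/L = −ln(0.879)/202 = 0.1290/202 = 0.0006385 m⁻¹.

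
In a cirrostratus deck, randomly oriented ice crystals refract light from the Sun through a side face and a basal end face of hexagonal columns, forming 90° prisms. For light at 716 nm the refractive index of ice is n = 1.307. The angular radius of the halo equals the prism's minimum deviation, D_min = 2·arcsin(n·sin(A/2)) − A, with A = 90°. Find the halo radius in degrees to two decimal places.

45.09°

n·sin(A/2) = 1.307 × sin 45° = 1.307 × 0.7071 = 0.9242.
D_min = 2·arcsin(0.9242) − 90° = 2 × 67.546° − 90° = 45.093°.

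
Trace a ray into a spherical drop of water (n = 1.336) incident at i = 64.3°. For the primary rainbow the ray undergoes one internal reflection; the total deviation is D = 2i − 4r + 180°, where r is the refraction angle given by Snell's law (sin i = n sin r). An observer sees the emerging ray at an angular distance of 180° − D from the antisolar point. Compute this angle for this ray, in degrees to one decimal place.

sin r = sin 64.3° / 1.336 = 0.9011/1.336 = 0.6745; r = 42.41°.
D = 2·64.3° − 4·42.41° + 180° = 128.60° − 169.65° + 180° = 138.95°.
Angle from antisolar point = 180° − D = 41.05°.

41.0°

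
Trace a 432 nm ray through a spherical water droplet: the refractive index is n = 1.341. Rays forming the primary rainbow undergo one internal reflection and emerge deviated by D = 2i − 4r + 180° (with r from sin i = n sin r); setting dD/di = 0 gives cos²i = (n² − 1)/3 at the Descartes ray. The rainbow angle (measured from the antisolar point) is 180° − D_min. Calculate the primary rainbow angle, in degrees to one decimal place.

cos²i = (1.79828 − 1)/3 = 0.26609; i = arccos(0.51584) = 58.946°.
sin r = sin 58.946°/1.341 = 0.63884; r = 39.705°.
D_min = 2·58.946° − 4·39.705° + 180° = 139.071°.
Rainbow angle = 180° − D_min = 40.929°.

40.9°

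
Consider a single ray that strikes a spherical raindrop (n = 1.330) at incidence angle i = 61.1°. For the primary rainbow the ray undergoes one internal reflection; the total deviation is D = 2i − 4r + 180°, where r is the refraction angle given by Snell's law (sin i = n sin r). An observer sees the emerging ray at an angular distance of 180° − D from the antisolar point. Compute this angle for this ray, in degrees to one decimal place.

sin r = sin 61.1° / 1.330 = 0.8755/1.330 = 0.6582; r = 41.17°.
D = 2·61.1° − 4·41.17° + 180° = 122.20° − 164.66° + 180° = 137.54°.
Angle from antisolar point = 180° − D = 42.46°.

42.5°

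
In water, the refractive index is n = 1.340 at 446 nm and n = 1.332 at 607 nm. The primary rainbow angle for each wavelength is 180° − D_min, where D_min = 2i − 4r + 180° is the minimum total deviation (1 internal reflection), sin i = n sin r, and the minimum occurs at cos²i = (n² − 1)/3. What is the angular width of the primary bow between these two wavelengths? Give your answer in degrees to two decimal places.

At 446 nm (n = 1.340): cos²i = 0.26520 → i = 59.004°, r = 39.770°, D_min = 138.929°, rainbow angle = 41.071°.
At 607 nm (n = 1.332): cos²i = 0.25807 → i = 59.469°, r = 40.290°, D_min = 137.776°, rainbow angle = 42.224°.
Angular width = |41.071° − 42.224°| = 1.153°.

1.15°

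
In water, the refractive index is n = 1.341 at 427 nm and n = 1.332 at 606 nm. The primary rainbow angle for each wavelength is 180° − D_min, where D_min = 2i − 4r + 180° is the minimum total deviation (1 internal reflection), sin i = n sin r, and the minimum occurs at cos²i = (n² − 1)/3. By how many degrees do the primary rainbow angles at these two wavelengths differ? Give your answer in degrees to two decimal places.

At 427 nm (n = 1.341): cos²i = 0.26609 → i = 58.946°, r = 39.705°, D_min = 139.071°, rainbow angle = 40.929°.
At 606 nm (n = 1.332): cos²i = 0.25807 → i = 59.469°, r = 40.290°, D_min = 137.776°, rainbow angle = 42.224°.
Angular width = |40.929° − 42.224°| = 1.295°.

1.29°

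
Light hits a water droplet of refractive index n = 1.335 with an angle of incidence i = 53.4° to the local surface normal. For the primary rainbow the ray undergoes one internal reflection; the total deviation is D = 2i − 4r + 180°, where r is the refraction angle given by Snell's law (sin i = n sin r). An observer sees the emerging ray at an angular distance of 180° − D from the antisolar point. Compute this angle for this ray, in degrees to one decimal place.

sin r = sin 53.4° / 1.335 = 0.8028/1.335 = 0.6014; r = 36.97°.
D = 2·53.4° − 4·36.97° + 180° = 106.80° − 147.87° + 180° = 138.93°.
Angle from antisolar point = 180° − D = 41.07°.

41.1°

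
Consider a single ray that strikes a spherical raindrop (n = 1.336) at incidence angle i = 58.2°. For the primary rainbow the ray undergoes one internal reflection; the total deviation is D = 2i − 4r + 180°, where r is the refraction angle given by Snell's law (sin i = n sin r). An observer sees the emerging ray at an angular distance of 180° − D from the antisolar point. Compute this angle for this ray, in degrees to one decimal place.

41.6°

sin r = sin 58.2° / 1.336 = 0.8499/1.336 = 0.6361; r = 39.51°.
D = 2·58.2° − 4·39.51° + 180° = 116.40° − 158.02° + 180° = 138.38°.
Angle from antisolar point = 180° − D = 41.62°.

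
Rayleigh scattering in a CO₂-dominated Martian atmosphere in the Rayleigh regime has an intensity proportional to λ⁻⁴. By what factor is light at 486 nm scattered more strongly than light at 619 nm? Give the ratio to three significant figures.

Rayleigh scattering ∝ λ⁻⁴, so the ratio of coefficients is the inverse fourth power of the wavelength ratio.
σ(486)/σ(619) = (619/486)⁴ = (1.2737)⁴ = 2.632.

2.63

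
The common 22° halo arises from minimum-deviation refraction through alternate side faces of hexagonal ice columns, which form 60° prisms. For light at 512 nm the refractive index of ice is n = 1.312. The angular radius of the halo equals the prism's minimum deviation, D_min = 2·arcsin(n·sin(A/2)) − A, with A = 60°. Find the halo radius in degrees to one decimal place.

n·sin(A/2) = 1.312 × sin 30° = 1.312 × 0.5000 = 0.6560.
D_min = 2·arcsin(0.6560) − 60° = 2 × 40.996° − 60° = 21.991°.

22.0°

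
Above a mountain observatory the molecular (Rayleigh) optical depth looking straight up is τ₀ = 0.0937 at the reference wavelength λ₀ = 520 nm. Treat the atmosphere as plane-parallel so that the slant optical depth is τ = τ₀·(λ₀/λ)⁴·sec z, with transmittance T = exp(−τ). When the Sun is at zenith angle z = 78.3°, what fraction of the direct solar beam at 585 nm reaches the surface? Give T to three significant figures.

0.749

sec 78.3° = 4.9313.
τ = 0.0937 × (520/585)⁴ × 4.9313 = 0.0937 × 0.6243 × 4.9313 = 0.2885.
T = exp(−0.2885) = 0.7494.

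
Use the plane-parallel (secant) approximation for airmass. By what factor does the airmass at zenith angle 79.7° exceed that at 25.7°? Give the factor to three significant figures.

X(79.7°)/X(25.7°) = sec 79.7° / sec 25.7° = cos 25.7° / cos 79.7° = 0.9011/0.1788 = 5.0395.

5.04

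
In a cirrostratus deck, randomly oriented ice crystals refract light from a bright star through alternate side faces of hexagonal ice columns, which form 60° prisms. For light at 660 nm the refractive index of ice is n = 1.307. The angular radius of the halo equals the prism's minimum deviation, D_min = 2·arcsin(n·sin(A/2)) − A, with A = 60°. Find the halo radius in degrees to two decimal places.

n·sin(A/2) = 1.307 × sin 30° = 1.307 × 0.5000 = 0.6535.
D_min = 2·arcsin(0.6535) − 60° = 2 × 40.806° − 60° = 21.612°.

21.61°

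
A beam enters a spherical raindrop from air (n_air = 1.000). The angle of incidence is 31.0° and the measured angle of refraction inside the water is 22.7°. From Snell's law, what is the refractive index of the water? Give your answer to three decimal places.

n = sin θ_i / sin θ_r = sin 31.0° / sin 22.7° = 0.5150 / 0.3859 = 1.3346.

1.335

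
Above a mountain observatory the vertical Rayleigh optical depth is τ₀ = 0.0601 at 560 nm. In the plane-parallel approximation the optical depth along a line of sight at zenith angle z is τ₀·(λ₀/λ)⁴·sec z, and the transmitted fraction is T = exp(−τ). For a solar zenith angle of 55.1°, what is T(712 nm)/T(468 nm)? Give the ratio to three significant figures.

Airmass: sec 55.1° = 1.7478.
τ(712 nm) = 0.0601 × (560/712)⁴ × 1.7478 = 0.0601 × 0.3827 × 1.7478 = 0.0402.
τ(468 nm) = 0.0601 × (560/468)⁴ × 1.7478 = 0.0601 × 2.0501 × 1.7478 = 0.2153.
T(712)/T(468) = exp(τ_B − τ_A) = exp(0.1751) = 1.1914.

1.19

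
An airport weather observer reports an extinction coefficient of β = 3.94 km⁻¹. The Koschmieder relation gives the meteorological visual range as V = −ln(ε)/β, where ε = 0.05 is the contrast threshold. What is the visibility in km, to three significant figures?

V = −ln(0.05) / 3.94 = 2.996 / 3.94 = 0.7603 km.

0.760 km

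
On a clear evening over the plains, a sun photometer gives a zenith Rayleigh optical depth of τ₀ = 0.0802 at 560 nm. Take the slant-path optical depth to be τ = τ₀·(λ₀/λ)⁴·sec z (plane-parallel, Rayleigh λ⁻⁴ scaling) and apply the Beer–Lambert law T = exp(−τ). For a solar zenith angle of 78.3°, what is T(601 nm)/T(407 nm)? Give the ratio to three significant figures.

3.06

Airmass: sec 78.3° = 4.9313.
τ(601 nm) = 0.0802 × (560/601)⁴ × 4.9313 = 0.0802 × 0.7538 × 4.9313 = 0.2981.
τ(407 nm) = 0.0802 × (560/407)⁴ × 4.9313 = 0.0802 × 3.5841 × 4.9313 = 1.4175.
T(601)/T(407) = exp(τ_B − τ_A) = exp(1.1193) = 3.0628.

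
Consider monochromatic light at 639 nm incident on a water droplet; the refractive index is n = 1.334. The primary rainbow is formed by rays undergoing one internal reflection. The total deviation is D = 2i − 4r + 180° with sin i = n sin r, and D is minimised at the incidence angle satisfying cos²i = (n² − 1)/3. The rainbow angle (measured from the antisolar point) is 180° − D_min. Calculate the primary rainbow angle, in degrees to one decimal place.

41.9°

cos²i = (1.77956 − 1)/3 = 0.25985; i = arccos(0.50976) = 59.352°.
sin r = sin 59.352°/1.334 = 0.64492; r = 40.159°.
D_min = 2·59.352° − 4·40.159° + 180° = 138.067°.
Rainbow angle = 180° − D_min = 41.933°.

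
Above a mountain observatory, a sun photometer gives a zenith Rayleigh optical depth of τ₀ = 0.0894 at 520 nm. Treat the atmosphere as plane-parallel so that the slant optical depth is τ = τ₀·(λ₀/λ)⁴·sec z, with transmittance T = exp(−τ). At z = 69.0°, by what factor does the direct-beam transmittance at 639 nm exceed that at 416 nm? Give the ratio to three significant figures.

1.65

Airmass: sec 69.0° = 2.7904.
τ(639 nm) = 0.0894 × (520/639)⁴ × 2.7904 = 0.0894 × 0.4385 × 2.7904 = 0.1094.
τ(416 nm) = 0.0894 × (520/416)⁴ × 2.7904 = 0.0894 × 2.4414 × 2.7904 = 0.6090.
T(639)/T(416) = exp(τ_B − τ_A) = exp(0.4996) = 1.6481.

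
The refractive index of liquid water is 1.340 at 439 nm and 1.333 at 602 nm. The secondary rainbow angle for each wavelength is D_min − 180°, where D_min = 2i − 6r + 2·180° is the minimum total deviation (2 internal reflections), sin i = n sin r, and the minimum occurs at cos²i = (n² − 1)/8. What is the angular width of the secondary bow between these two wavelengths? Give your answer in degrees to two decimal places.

At 439 nm (n = 1.340): cos²i = 0.09945 → i = 71.618°, r = 45.088°, D_min = 232.709°, rainbow angle = 52.709°.
At 602 nm (n = 1.333): cos²i = 0.09711 → i = 71.843°, r = 45.466°, D_min = 230.891°, rainbow angle = 50.891°.
Angular width = |52.709° − 50.891°| = 1.818°.

1.82°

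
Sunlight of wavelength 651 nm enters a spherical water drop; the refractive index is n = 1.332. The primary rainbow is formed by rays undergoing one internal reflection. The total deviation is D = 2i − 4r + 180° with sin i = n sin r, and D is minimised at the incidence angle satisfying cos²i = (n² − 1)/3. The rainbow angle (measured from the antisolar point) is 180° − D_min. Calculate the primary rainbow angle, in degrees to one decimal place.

42.2°

cos²i = (1.77422 − 1)/3 = 0.25807; i = arccos(0.50801) = 59.469°.
sin r = sin 59.469°/1.332 = 0.64666; r = 40.290°.
D_min = 2·59.469° − 4·40.290° + 180° = 137.776°.
Rainbow angle = 180° − D_min = 42.224°.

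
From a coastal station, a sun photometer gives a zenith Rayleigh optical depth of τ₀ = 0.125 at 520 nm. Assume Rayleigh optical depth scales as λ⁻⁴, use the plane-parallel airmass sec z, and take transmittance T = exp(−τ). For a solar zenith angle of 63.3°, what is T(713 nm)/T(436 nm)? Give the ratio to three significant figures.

Airmass: sec 63.3° = 2.2256.
τ(713 nm) = 0.125 × (520/713)⁴ × 2.2256 = 0.125 × 0.2829 × 2.2256 = 0.0787.
τ(436 nm) = 0.125 × (520/436)⁴ × 2.2256 = 0.125 × 2.0233 × 2.2256 = 0.5629.
T(713)/T(436) = exp(τ_B − τ_A) = exp(0.4842) = 1.6228.

1.62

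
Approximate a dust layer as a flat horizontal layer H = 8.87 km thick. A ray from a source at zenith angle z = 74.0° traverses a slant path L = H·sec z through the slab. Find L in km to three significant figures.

32.2 km

sec z = 1/cos 74.0° = 3.6280.
L = 8.87 × 3.6280 = 32.180 km.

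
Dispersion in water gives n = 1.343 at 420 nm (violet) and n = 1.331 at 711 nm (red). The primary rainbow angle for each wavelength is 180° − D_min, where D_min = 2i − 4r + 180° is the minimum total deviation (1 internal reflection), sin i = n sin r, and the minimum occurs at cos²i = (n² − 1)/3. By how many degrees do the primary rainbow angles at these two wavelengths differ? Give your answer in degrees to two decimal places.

At 420 nm (n = 1.343): cos²i = 0.26788 → i = 58.830°, r = 39.577°, D_min = 139.354°, rainbow angle = 40.646°.
At 711 nm (n = 1.331): cos²i = 0.25719 → i = 59.527°, r = 40.356°, D_min = 137.630°, rainbow angle = 42.370°.
Angular width = |40.646° − 42.370°| = 1.724°.

1.72°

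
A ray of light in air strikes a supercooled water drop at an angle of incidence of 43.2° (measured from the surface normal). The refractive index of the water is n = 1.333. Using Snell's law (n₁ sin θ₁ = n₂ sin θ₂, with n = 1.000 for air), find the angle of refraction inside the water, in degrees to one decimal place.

Snell: sin θ_r = sin θ_i / n = sin 43.2° / 1.333 = 0.6845 / 1.333 = 0.5135.
θ_r = arcsin(0.5135) = 30.90°.

30.9°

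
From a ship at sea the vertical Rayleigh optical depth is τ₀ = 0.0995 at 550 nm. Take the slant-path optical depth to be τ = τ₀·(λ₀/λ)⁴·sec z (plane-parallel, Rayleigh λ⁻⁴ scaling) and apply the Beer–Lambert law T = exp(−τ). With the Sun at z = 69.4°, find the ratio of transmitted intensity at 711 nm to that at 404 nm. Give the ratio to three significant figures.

Airmass: sec 69.4° = 2.8422.
τ(711 nm) = 0.0995 × (550/711)⁴ × 2.8422 = 0.0995 × 0.3581 × 2.8422 = 0.1013.
τ(404 nm) = 0.0995 × (550/404)⁴ × 2.8422 = 0.0995 × 3.4350 × 2.8422 = 0.9714.
T(711)/T(404) = exp(τ_B − τ_A) = exp(0.8701) = 2.3873.

2.39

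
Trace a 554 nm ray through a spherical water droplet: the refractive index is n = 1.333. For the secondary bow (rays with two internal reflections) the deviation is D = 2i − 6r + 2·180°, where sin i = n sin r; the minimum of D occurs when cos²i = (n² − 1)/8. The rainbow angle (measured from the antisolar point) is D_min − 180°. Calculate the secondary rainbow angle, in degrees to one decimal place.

50.9°

cos²i = (1.77689 − 1)/8 = 0.09711; i = arccos(0.31163) = 71.843°.
sin r = sin 71.843°/1.333 = 0.71283; r = 45.466°.
D_min = 2·71.843° − 6·45.466° + 360° = 230.891°.
Rainbow angle = D_min − 180° = 50.891°.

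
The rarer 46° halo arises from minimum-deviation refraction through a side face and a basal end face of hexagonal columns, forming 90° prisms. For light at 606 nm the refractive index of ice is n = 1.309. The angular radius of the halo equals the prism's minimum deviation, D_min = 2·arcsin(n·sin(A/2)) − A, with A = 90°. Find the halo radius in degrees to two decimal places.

n·sin(A/2) = 1.309 × sin 45° = 1.309 × 0.7071 = 0.9256.
D_min = 2·arcsin(0.9256) − 90° = 2 × 67.759° − 90° = 45.519°.

45.52°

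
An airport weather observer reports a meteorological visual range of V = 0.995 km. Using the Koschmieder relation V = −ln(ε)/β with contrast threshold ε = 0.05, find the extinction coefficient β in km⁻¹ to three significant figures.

β = −ln(0.05) / V = 2.996 / 0.995 = 3.0108 km⁻¹.

3.01 km⁻¹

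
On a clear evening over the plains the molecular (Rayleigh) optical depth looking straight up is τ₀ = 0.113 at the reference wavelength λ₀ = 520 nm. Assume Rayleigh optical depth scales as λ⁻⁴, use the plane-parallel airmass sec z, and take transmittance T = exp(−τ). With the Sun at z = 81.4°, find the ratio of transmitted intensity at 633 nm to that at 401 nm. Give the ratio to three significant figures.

6.01

Airmass: sec 81.4° = 6.6874.
τ(633 nm) = 0.113 × (520/633)⁴ × 6.6874 = 0.113 × 0.4554 × 6.6874 = 0.3441.
τ(401 nm) = 0.113 × (520/401)⁴ × 6.6874 = 0.113 × 2.8277 × 6.6874 = 2.1368.
T(633)/T(401) = exp(τ_B − τ_A) = exp(1.7927) = 6.0056.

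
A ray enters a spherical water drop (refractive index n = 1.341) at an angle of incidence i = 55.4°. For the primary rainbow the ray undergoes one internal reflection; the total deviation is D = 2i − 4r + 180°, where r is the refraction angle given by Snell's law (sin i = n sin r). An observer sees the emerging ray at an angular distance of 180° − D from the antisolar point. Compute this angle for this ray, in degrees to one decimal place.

sin r = sin 55.4° / 1.341 = 0.8231/1.341 = 0.6138; r = 37.87°.
D = 2·55.4° − 4·37.87° + 180° = 110.80° − 151.47° + 180° = 139.33°.
Angle from antisolar point = 180° − D = 40.67°.

40.7°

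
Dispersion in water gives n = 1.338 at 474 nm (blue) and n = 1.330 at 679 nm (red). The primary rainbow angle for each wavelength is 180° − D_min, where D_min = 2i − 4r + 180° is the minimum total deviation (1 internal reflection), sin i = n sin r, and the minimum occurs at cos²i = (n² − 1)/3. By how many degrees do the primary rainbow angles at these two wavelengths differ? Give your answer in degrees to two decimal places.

1.16°

At 474 nm (n = 1.338): cos²i = 0.26341 → i = 59.120°, r = 39.899°, D_min = 138.643°, rainbow angle = 41.357°.
At 679 nm (n = 1.330): cos²i = 0.25630 → i = 59.585°, r = 40.422°, D_min = 137.484°, rainbow angle = 42.516°.
Angular width = |41.357° − 42.516°| = 1.160°.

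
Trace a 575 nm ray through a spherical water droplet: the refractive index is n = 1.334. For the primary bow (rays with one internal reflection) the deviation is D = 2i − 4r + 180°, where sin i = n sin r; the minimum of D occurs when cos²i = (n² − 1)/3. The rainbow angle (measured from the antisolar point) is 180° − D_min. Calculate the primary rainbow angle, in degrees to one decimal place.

41.9°

cos²i = (1.77956 − 1)/3 = 0.25985; i = arccos(0.50976) = 59.352°.
sin r = sin 59.352°/1.334 = 0.64492; r = 40.159°.
D_min = 2·59.352° − 4·40.159° + 180° = 138.067°.
Rainbow angle = 180° − D_min = 41.933°.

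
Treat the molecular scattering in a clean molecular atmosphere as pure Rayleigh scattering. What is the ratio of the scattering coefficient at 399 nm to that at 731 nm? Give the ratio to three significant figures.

Rayleigh scattering ∝ λ⁻⁴, so the ratio of coefficients is the inverse fourth power of the wavelength ratio.
σ(399)/σ(731) = (731/399)⁴ = (1.8321)⁴ = 11.27.

11.3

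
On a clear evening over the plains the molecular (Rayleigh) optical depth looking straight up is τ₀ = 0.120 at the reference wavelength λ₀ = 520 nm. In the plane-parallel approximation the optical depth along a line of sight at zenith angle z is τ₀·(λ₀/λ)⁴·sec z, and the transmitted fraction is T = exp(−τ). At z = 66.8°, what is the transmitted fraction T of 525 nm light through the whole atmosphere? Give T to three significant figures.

0.746

sec 66.8° = 2.5384.
τ = 0.120 × (520/525)⁴ × 2.5384 = 0.120 × 0.9624 × 2.5384 = 0.2932.
T = exp(−0.2932) = 0.7459.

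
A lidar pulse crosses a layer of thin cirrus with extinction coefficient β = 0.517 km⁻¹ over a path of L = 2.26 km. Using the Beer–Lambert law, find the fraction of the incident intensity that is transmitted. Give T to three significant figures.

τ = β·L = 0.517 × 2.26 = 1.1684.
T = exp(−1.1684) = 0.3109.

0.311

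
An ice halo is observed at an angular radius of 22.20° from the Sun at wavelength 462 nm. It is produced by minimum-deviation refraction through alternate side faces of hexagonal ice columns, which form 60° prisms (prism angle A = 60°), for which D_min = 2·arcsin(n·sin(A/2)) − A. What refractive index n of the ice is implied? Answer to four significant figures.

Rearranging: n = sin((D_min + A)/2) / sin(A/2).
(D_min + A)/2 = (22.20° + 60°)/2 = 41.100°.
n = sin 41.100° / sin 30° = 0.6574 / 0.5000 = 1.3148.

1.315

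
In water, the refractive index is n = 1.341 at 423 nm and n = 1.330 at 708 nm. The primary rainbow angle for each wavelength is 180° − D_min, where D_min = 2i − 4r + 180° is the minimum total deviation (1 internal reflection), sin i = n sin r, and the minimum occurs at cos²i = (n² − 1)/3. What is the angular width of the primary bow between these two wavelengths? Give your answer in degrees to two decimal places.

1.59°

At 423 nm (n = 1.341): cos²i = 0.26609 → i = 58.946°, r = 39.705°, D_min = 139.071°, rainbow angle = 40.929°.
At 708 nm (n = 1.330): cos²i = 0.25630 → i = 59.585°, r = 40.422°, D_min = 137.484°, rainbow angle = 42.516°.
Angular width = |40.929° − 42.516°| = 1.588°.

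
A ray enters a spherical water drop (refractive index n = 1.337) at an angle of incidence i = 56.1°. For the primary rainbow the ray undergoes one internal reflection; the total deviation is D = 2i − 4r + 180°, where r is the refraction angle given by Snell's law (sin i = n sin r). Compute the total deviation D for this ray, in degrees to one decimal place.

sin r = sin 56.1° / 1.337 = 0.8300/1.337 = 0.6208; r = 38.37°.
D = 2·56.1° − 4·38.37° + 180° = 112.20° − 153.50° + 180° = 138.70°.

138.7°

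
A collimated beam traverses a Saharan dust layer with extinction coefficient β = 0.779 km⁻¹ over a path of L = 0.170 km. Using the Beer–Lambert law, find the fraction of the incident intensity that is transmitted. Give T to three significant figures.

τ = β·L = 0.779 × 0.170 = 0.1324.
T = exp(−0.1324) = 0.8760.

0.876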